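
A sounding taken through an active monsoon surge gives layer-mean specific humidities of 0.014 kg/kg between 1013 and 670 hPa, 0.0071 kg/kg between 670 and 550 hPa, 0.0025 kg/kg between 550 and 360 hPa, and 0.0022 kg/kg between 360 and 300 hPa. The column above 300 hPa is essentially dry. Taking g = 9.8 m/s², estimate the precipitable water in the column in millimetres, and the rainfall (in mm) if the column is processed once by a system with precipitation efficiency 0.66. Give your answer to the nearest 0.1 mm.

PW ≈ 63.9 mm; rainfall ≈ 42.2 mm

Precipitable water is the column-integrated vapour mass per unit area: PW = (1/g) Σ q̄ Δp, with q in kg/kg and Δp in Pa (1 kg/m² of water = 1 mm).
Layer 1013–670 hPa: Δp = 343 hPa = 34300 Pa, q̄ = 0.014 kg/kg → 0.014 × 34300 / 9.8 = 49.00 mm
Layer 670–550 hPa: Δp = 120 hPa = 12000 Pa, q̄ = 0.0071 kg/kg → 0.0071 × 12000 / 9.8 = 8.69 mm
Layer 550–360 hPa: Δp = 190 hPa = 19000 Pa, q̄ = 0.0025 kg/kg → 0.0025 × 19000 / 9.8 = 4.85 mm
Layer 360–300 hPa: Δp = 60 hPa = 6000 Pa, q̄ = 0.0022 kg/kg → 0.0022 × 6000 / 9.8 = 1.35 mm
PW = 49.00 + 8.69 + 4.85 + 1.35 = 63.89 ≈ 63.9 mm.
Rainfall = ε × PW = 0.66 × 63.9 = 42.2 mm.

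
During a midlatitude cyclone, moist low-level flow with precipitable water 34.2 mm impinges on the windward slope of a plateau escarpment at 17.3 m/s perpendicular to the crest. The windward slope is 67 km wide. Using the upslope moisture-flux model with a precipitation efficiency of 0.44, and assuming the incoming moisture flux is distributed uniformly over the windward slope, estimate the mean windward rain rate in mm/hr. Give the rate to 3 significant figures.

Incoming column moisture flux per unit ridge length: F = V × PW = 17.3 × 34.2 = 591.66 mm·m/s.
Spread over the 67 km slope with efficiency ε = 0.44: R = ε·F/W = 0.44 × 591.66 / 67000 m = 3.886e-03 mm/s.
R = 3.886e-03 × 3600 = 14.0 mm/hr.

R ≈ 14.0 mm/hr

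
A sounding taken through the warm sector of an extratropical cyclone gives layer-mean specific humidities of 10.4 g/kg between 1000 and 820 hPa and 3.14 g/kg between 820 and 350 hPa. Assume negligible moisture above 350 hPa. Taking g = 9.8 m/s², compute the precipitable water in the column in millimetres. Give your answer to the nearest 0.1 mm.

Precipitable water is the column-integrated vapour mass per unit area: PW = (1/g) Σ q̄ Δp, with q in kg/kg and Δp in Pa (1 kg/m² of water = 1 mm).
Layer 1000–820 hPa: Δp = 180 hPa = 18000 Pa, q̄ = 0.0104 kg/kg → 0.0104 × 18000 / 9.8 = 19.10 mm
Layer 820–350 hPa: Δp = 470 hPa = 47000 Pa, q̄ = 0.00314 kg/kg → 0.00314 × 47000 / 9.8 = 15.06 mm
PW = 19.10 + 15.06 = 34.16 ≈ 34.2 mm.

PW ≈ 34.2 mm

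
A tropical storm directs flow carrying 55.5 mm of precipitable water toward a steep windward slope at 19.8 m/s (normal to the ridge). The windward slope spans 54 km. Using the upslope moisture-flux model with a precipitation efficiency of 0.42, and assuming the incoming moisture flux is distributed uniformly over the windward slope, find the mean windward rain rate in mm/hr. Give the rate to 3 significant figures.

R ≈ 30.8 mm/hr

Incoming column moisture flux per unit ridge length: F = V × PW = 19.8 × 55.5 = 1098.9 mm·m/s.
Spread over the 54 km slope with efficiency ε = 0.42: R = ε·F/W = 0.42 × 1098.9 / 54000 m = 8.547e-03 mm/s.
R = 8.547e-03 × 3600 = 30.8 mm/hr.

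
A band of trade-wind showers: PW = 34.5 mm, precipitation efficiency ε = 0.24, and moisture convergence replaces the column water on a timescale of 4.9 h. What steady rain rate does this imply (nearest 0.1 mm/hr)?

R ≈ 1.7 mm/hr

Each overturning extracts ε × PW = 0.24 × 34.5 = 8.28 mm.
Rate = ε·PW / τ = 8.28 / 4.9 h = 1.7 mm/hr.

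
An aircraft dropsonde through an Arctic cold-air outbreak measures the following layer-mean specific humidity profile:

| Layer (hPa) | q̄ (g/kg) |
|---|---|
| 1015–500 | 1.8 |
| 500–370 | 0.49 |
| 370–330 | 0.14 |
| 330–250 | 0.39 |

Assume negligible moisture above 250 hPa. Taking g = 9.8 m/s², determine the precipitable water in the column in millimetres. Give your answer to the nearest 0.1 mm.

PW ≈ 10.5 mm

Precipitable water is the column-integrated vapour mass per unit area: PW = (1/g) Σ q̄ Δp, with q in kg/kg and Δp in Pa (1 kg/m² of water = 1 mm).
Layer 1015–500 hPa: Δp = 515 hPa = 51500 Pa, q̄ = 0.0018 kg/kg → 0.0018 × 51500 / 9.8 = 9.46 mm
Layer 500–370 hPa: Δp = 130 hPa = 13000 Pa, q̄ = 0.00049 kg/kg → 0.00049 × 13000 / 9.8 = 0.65 mm
Layer 370–330 hPa: Δp = 40 hPa = 4000 Pa, q̄ = 0.00014 kg/kg → 0.00014 × 4000 / 9.8 = 0.06 mm
Layer 330–250 hPa: Δp = 80 hPa = 8000 Pa, q̄ = 0.00039 kg/kg → 0.00039 × 8000 / 9.8 = 0.32 mm
PW = 9.46 + 0.65 + 0.06 + 0.32 = 10.49 ≈ 10.5 mm.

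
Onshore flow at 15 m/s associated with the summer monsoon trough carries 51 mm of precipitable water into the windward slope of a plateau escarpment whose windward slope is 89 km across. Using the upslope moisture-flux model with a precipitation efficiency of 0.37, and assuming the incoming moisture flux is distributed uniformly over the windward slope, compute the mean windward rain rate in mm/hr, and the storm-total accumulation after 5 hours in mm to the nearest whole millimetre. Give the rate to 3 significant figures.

R ≈ 11.4 mm/hr; total ≈ 57 mm

Incoming column moisture flux per unit ridge length: F = V × PW = 15 × 51 = 765 mm·m/s.
Spread over the 89 km slope with efficiency ε = 0.37: R = ε·F/W = 0.37 × 765 / 89000 m = 3.180e-03 mm/s.
R = 3.180e-03 × 3600 = 11.4 mm/hr.
Over 5 h: total = 11.4 × 5 = 57 mm.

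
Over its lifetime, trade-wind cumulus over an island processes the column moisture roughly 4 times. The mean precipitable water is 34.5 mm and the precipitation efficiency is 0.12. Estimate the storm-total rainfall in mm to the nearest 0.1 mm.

Each cycle deposits ε × PW = 0.12 × 34.5 = 4.14 mm.
Over 4 cycles: 4 × 4.14 = 16.6 mm.

rainfall ≈ 16.6 mm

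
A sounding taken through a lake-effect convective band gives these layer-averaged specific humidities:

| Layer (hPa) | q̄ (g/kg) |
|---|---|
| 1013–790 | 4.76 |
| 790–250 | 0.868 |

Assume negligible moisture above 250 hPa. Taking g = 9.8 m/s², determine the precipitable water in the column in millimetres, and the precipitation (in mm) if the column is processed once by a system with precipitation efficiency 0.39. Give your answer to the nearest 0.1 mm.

PW ≈ 15.6 mm; precipitation ≈ 6.1 mm

Precipitable water is the column-integrated vapour mass per unit area: PW = (1/g) Σ q̄ Δp, with q in kg/kg and Δp in Pa (1 kg/m² of water = 1 mm).
Layer 1013–790 hPa: Δp = 223 hPa = 22300 Pa, q̄ = 0.00476 kg/kg → 0.00476 × 22300 / 9.8 = 10.83 mm
Layer 790–250 hPa: Δp = 540 hPa = 54000 Pa, q̄ = 0.000868 kg/kg → 0.000868 × 54000 / 9.8 = 4.78 mm
PW = 10.83 + 4.78 = 15.61 ≈ 15.6 mm.
Precipitation = ε × PW = 0.39 × 15.6 = 6.1 mm.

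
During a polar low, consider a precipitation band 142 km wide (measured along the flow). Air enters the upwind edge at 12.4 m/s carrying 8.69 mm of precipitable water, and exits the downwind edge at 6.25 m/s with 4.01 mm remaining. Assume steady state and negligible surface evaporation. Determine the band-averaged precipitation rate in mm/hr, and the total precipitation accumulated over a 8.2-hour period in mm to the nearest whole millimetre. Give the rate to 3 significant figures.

R ≈ 2.10 mm/hr; total ≈ 17 mm

Column moisture flux per unit crosswind length is F = V × PW.
Inflow: F_in = 12.4 × 8.69 = 107.756 mm·m/s
Outflow: F_out = 6.25 × 4.01 = 25.0625 mm·m/s
Steady-state rate R = (F_in − F_out)/L = (107.756 − 25.0625) / 142000 m = 5.823e-04 mm/s.
R = 5.823e-04 × 3600 = 2.10 mm/hr.
Over 8.2 h: total = 2.10 × 8.2 = 17.22 ≈ 17 mm.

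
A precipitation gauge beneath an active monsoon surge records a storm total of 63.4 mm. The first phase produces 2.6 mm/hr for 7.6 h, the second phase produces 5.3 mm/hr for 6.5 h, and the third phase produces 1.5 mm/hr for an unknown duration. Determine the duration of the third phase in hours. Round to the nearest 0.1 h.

duration ≈ 6.1 h

Known phases: 2.6 × 7.6 + 5.3 × 6.5 = 19.76 + 34.45 = 54.21 mm.
Remaining depth = 63.4 − 54.21 = 9.19 mm.
Duration = 9.19 / 1.5 = 6.1 h.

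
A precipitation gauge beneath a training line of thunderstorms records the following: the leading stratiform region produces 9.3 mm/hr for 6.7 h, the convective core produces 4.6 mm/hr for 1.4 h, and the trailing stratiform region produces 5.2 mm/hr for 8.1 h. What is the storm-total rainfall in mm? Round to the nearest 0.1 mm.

Total = Σ Rᵢ Δtᵢ = 9.3 × 6.7 + 4.6 × 1.4 + 5.2 × 8.1
      = 62.31 + 6.44 + 42.12 = 110.9 mm.

total ≈ 110.9 mm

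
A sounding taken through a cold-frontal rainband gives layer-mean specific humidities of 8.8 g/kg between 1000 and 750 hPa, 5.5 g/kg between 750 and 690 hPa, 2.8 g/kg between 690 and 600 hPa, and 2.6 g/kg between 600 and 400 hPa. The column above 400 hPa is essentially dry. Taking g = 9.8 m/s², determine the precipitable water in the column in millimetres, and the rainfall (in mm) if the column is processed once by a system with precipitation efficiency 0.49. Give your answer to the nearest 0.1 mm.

PW ≈ 33.7 mm; rainfall ≈ 16.5 mm

Precipitable water is the column-integrated vapour mass per unit area: PW = (1/g) Σ q̄ Δp, with q in kg/kg and Δp in Pa (1 kg/m² of water = 1 mm).
Layer 1000–750 hPa: Δp = 250 hPa = 25000 Pa, q̄ = 0.0088 kg/kg → 0.0088 × 25000 / 9.8 = 22.45 mm
Layer 750–690 hPa: Δp = 60 hPa = 6000 Pa, q̄ = 0.0055 kg/kg → 0.0055 × 6000 / 9.8 = 3.37 mm
Layer 690–600 hPa: Δp = 90 hPa = 9000 Pa, q̄ = 0.0028 kg/kg → 0.0028 × 9000 / 9.8 = 2.57 mm
Layer 600–400 hPa: Δp = 200 hPa = 20000 Pa, q̄ = 0.0026 kg/kg → 0.0026 × 20000 / 9.8 = 5.31 mm
PW = 22.45 + 3.37 + 2.57 + 5.31 = 33.70 ≈ 33.7 mm.
Rainfall = ε × PW = 0.49 × 33.7 = 16.5 mm.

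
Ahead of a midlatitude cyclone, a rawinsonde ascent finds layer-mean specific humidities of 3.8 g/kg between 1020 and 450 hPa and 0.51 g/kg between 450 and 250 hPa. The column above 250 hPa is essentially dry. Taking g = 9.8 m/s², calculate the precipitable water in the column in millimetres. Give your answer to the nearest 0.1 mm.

Precipitable water is the column-integrated vapour mass per unit area: PW = (1/g) Σ q̄ Δp, with q in kg/kg and Δp in Pa (1 kg/m² of water = 1 mm).
Layer 1020–450 hPa: Δp = 570 hPa = 57000 Pa, q̄ = 0.0038 kg/kg → 0.0038 × 57000 / 9.8 = 22.10 mm
Layer 450–250 hPa: Δp = 200 hPa = 20000 Pa, q̄ = 0.00051 kg/kg → 0.00051 × 20000 / 9.8 = 1.04 mm
PW = 22.10 + 1.04 = 23.14 ≈ 23.1 mm.

PW ≈ 23.1 mm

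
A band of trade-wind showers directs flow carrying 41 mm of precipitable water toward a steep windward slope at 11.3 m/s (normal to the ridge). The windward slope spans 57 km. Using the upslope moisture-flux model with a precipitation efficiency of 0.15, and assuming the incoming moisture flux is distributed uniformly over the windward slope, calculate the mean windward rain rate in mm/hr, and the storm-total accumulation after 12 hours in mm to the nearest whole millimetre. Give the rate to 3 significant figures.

Incoming column moisture flux per unit ridge length: F = V × PW = 11.3 × 41 = 463.3 mm·m/s.
Spread over the 57 km slope with efficiency ε = 0.15: R = ε·F/W = 0.15 × 463.3 / 57000 m = 1.219e-03 mm/s.
R = 1.219e-03 × 3600 = 4.39 mm/hr.
Over 12 h: total = 4.39 × 12 = 52.68 ≈ 53 mm.

R ≈ 4.39 mm/hr; total ≈ 53 mm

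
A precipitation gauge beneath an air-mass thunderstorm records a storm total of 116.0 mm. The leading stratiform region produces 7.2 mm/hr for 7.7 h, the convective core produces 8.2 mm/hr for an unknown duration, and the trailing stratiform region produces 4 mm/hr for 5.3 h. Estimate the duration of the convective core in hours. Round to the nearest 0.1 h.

Known phases: 7.2 × 7.7 + 4 × 5.3 = 55.44 + 21.2 = 76.64 mm.
Remaining depth = 116.0 − 76.64 = 39.36 mm.
Duration = 39.36 / 8.2 = 4.8 h.

duration ≈ 4.8 h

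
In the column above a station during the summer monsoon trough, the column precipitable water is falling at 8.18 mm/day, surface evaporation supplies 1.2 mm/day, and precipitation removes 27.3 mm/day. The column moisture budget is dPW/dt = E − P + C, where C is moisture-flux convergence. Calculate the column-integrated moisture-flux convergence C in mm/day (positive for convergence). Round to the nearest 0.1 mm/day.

dPW/dt = -8.18 mm/day.
C = dPW/dt − E + P = (-8.18) − 1.2 + 27.3 = 17.9 mm/day.

C ≈ 17.9 mm/day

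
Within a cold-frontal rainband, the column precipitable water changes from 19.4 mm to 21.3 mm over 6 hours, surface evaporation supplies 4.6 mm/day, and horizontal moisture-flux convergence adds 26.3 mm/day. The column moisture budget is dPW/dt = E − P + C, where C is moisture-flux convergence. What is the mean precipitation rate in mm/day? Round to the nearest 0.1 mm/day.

dPW/dt = (21.3 − 19.4) mm / (6/24 day) = +7.600 mm/day.
P = E + C − dPW/dt = 4.6 + (26.3) − (+7.600) = 23.3 mm/day.

P ≈ 23.3 mm/day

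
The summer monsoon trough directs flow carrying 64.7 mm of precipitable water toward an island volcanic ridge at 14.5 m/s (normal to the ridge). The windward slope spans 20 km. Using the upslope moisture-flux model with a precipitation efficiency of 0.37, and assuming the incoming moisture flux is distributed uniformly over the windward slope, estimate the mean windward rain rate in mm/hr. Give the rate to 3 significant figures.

Incoming column moisture flux per unit ridge length: F = V × PW = 14.5 × 64.7 = 938.15 mm·m/s.
Spread over the 20 km slope with efficiency ε = 0.37: R = ε·F/W = 0.37 × 938.15 / 20000 m = 1.736e-02 mm/s.
R = 1.736e-02 × 3600 = 62.5 mm/hr.

R ≈ 62.5 mm/hr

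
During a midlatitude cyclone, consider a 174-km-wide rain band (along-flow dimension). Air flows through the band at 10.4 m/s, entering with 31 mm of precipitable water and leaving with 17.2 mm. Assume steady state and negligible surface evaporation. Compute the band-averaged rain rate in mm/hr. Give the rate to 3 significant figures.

Column moisture flux per unit crosswind length is F = V × PW.
Inflow: F_in = 10.4 × 31 = 322.4 mm·m/s
Outflow: F_out = 10.4 × 17.2 = 178.88 mm·m/s
Steady-state rate R = (F_in − F_out)/L = (322.4 − 178.88) / 174000 m = 8.248e-04 mm/s.
R = 8.248e-04 × 3600 = 2.97 mm/hr.

R ≈ 2.97 mm/hr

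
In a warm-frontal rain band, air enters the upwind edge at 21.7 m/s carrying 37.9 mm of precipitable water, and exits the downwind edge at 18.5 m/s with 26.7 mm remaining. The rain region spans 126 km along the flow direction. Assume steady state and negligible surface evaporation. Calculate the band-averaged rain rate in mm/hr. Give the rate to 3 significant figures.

R ≈ 9.39 mm/hr

Column moisture flux per unit crosswind length is F = V × PW.
Inflow: F_in = 21.7 × 37.9 = 822.43 mm·m/s
Outflow: F_out = 18.5 × 26.7 = 493.95 mm·m/s
Steady-state rate R = (F_in − F_out)/L = (822.43 − 493.95) / 126000 m = 2.607e-03 mm/s.
R = 2.607e-03 × 3600 = 9.39 mm/hr.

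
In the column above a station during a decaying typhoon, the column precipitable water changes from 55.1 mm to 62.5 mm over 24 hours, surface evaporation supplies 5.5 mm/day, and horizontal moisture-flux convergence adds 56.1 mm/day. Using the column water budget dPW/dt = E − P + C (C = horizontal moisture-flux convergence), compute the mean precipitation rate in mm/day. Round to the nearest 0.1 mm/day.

dPW/dt = (62.5 − 55.1) mm / (24/24 day) = +7.400 mm/day.
P = E + C − dPW/dt = 5.5 + (56.1) − (+7.400) = 54.2 mm/day.

P ≈ 54.2 mm/day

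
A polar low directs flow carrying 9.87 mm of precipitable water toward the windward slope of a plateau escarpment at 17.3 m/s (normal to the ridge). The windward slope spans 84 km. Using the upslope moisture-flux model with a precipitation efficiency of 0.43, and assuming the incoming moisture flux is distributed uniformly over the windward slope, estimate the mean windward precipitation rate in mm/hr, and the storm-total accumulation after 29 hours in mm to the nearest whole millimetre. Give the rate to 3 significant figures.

R ≈ 3.15 mm/hr; total ≈ 91 mm

Incoming column moisture flux per unit ridge length: F = V × PW = 17.3 × 9.87 = 170.751 mm·m/s.
Spread over the 84 km slope with efficiency ε = 0.43: R = ε·F/W = 0.43 × 170.751 / 84000 m = 8.741e-04 mm/s.
R = 8.741e-04 × 3600 = 3.15 mm/hr.
Over 29 h: total = 3.15 × 29 = 91.35 ≈ 91 mm.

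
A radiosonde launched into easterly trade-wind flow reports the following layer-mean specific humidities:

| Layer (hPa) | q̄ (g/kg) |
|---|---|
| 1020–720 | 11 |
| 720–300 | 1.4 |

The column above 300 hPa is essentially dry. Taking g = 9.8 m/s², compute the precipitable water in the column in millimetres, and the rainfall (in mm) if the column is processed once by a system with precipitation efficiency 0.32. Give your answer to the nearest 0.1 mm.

Precipitable water is the column-integrated vapour mass per unit area: PW = (1/g) Σ q̄ Δp, with q in kg/kg and Δp in Pa (1 kg/m² of water = 1 mm).
Layer 1020–720 hPa: Δp = 300 hPa = 30000 Pa, q̄ = 0.011 kg/kg → 0.011 × 30000 / 9.8 = 33.67 mm
Layer 720–300 hPa: Δp = 420 hPa = 42000 Pa, q̄ = 0.0014 kg/kg → 0.0014 × 42000 / 9.8 = 6.00 mm
PW = 33.67 + 6.00 = 39.67 ≈ 39.7 mm.
Rainfall = ε × PW = 0.32 × 39.7 = 12.7 mm.

PW ≈ 39.7 mm; rainfall ≈ 12.7 mm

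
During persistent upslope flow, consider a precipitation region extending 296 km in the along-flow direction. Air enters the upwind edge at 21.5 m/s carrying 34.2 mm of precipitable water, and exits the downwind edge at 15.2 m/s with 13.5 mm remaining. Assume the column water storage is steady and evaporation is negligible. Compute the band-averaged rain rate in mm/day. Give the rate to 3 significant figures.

R ≈ 155 mm/day

Column moisture flux per unit crosswind length is F = V × PW.
Inflow: F_in = 21.5 × 34.2 = 735.3 mm·m/s
Outflow: F_out = 15.2 × 13.5 = 205.2 mm·m/s
Steady-state rate R = (F_in − F_out)/L = (735.3 − 205.2) / 296000 m = 1.791e-03 mm/s.
R = 1.791e-03 × 3600 × 24 = 155 mm/day.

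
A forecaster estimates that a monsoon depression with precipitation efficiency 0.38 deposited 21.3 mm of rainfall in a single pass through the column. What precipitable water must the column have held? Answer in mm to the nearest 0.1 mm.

PW = rainfall / ε = 21.3 / 0.38 = 56.1 mm.

PW ≈ 56.1 mm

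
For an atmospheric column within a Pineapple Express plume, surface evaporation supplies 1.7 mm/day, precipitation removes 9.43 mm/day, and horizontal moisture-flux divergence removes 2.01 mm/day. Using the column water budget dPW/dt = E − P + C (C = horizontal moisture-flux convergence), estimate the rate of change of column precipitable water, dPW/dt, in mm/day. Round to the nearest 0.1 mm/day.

dPW/dt ≈ -9.7 mm/day

dPW/dt = E − P + C = 1.7 − 9.43 + (-2.01) = -9.7 mm/day.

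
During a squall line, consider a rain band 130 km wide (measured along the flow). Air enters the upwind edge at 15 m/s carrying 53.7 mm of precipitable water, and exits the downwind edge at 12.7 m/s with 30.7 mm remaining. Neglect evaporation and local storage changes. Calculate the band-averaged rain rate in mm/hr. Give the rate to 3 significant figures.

Column moisture flux per unit crosswind length is F = V × PW.
Inflow: F_in = 15 × 53.7 = 805.5 mm·m/s
Outflow: F_out = 12.7 × 30.7 = 389.89 mm·m/s
Steady-state rate R = (F_in − F_out)/L = (805.5 − 389.89) / 130000 m = 3.197e-03 mm/s.
R = 3.197e-03 × 3600 = 11.5 mm/hr.

R ≈ 11.5 mm/hr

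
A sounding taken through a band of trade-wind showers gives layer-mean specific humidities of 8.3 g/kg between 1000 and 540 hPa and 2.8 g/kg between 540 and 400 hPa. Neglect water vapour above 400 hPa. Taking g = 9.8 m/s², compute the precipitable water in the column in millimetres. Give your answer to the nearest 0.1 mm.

Precipitable water is the column-integrated vapour mass per unit area: PW = (1/g) Σ q̄ Δp, with q in kg/kg and Δp in Pa (1 kg/m² of water = 1 mm).
Layer 1000–540 hPa: Δp = 460 hPa = 46000 Pa, q̄ = 0.0083 kg/kg → 0.0083 × 46000 / 9.8 = 38.96 mm
Layer 540–400 hPa: Δp = 140 hPa = 14000 Pa, q̄ = 0.0028 kg/kg → 0.0028 × 14000 / 9.8 = 4.00 mm
PW = 38.96 + 4.00 = 42.96 ≈ 43.0 mm.

PW ≈ 43.0 mm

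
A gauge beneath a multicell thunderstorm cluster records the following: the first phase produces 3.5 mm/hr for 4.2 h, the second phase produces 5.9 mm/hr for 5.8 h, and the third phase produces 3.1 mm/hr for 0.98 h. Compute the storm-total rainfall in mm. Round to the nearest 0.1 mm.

total ≈ 52.0 mm

Total = Σ Rᵢ Δtᵢ = 3.5 × 4.2 + 5.9 × 5.8 + 3.1 × 0.98
      = 14.7 + 34.22 + 3.038 = 52.0 mm.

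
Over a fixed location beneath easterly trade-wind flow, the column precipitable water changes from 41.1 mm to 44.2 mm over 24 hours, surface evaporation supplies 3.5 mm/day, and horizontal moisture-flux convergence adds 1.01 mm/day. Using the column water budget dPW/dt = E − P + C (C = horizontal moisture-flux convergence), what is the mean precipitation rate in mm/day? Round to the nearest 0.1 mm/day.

dPW/dt = (44.2 − 41.1) mm / (24/24 day) = +3.100 mm/day.
P = E + C − dPW/dt = 3.5 + (1.01) − (+3.100) = 1.4 mm/day.

P ≈ 1.4 mm/day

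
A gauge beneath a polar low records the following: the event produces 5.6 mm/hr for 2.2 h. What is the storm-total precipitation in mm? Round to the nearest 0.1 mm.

Total = Σ Rᵢ Δtᵢ = 5.6 × 2.2
      = 12.32 = 12.3 mm.

total ≈ 12.3 mm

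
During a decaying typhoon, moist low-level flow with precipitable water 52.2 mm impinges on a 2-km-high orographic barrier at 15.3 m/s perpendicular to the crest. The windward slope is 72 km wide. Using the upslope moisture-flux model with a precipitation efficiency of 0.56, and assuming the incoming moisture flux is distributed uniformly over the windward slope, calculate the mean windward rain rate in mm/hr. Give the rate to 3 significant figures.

Incoming column moisture flux per unit ridge length: F = V × PW = 15.3 × 52.2 = 798.66 mm·m/s.
Spread over the 72 km slope with efficiency ε = 0.56: R = ε·F/W = 0.56 × 798.66 / 72000 m = 6.212e-03 mm/s.
R = 6.212e-03 × 3600 = 22.4 mm/hr.

R ≈ 22.4 mm/hr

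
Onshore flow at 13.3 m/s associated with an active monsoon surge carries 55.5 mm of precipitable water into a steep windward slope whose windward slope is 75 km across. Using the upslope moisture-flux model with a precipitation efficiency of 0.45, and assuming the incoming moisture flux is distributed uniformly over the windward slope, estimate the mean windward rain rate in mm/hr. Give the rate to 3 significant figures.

R ≈ 15.9 mm/hr

Incoming column moisture flux per unit ridge length: F = V × PW = 13.3 × 55.5 = 738.15 mm·m/s.
Spread over the 75 km slope with efficiency ε = 0.45: R = ε·F/W = 0.45 × 738.15 / 75000 m = 4.429e-03 mm/s.
R = 4.429e-03 × 3600 = 15.9 mm/hr.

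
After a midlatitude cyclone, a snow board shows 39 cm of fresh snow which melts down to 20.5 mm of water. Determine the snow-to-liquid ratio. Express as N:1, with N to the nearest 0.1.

Ratio = snow depth / SWE = 390 mm / 20.5 mm = 19.0, i.e. 19.0:1.

ratio ≈ 19.0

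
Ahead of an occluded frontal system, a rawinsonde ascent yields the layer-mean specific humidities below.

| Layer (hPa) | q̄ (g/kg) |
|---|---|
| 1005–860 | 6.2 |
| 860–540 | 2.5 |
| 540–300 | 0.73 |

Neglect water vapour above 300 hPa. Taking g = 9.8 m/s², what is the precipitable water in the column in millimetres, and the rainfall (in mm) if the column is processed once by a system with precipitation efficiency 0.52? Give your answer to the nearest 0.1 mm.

PW ≈ 19.1 mm; rainfall ≈ 9.9 mm

Precipitable water is the column-integrated vapour mass per unit area: PW = (1/g) Σ q̄ Δp, with q in kg/kg and Δp in Pa (1 kg/m² of water = 1 mm).
Layer 1005–860 hPa: Δp = 145 hPa = 14500 Pa, q̄ = 0.0062 kg/kg → 0.0062 × 14500 / 9.8 = 9.17 mm
Layer 860–540 hPa: Δp = 320 hPa = 32000 Pa, q̄ = 0.0025 kg/kg → 0.0025 × 32000 / 9.8 = 8.16 mm
Layer 540–300 hPa: Δp = 240 hPa = 24000 Pa, q̄ = 0.00073 kg/kg → 0.00073 × 24000 / 9.8 = 1.79 mm
PW = 9.17 + 8.16 + 1.79 = 19.12 ≈ 19.1 mm.
Rainfall = ε × PW = 0.52 × 19.1 = 9.9 mm.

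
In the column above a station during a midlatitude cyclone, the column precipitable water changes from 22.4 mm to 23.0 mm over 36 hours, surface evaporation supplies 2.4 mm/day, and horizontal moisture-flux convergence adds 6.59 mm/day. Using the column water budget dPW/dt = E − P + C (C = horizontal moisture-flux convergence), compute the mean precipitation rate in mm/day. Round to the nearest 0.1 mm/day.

dPW/dt = (23.0 − 22.4) mm / (36/24 day) = +0.400 mm/day.
P = E + C − dPW/dt = 2.4 + (6.59) − (+0.400) = 8.6 mm/day.

P ≈ 8.6 mm/day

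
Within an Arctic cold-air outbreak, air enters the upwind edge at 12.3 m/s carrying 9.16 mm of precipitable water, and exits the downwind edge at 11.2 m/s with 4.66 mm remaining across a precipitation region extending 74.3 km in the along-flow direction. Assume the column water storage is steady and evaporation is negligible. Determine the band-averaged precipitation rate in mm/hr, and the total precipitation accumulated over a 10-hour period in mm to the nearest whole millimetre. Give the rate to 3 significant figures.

R ≈ 2.93 mm/hr; total ≈ 29 mm

Column moisture flux per unit crosswind length is F = V × PW.
Inflow: F_in = 12.3 × 9.16 = 112.668 mm·m/s
Outflow: F_out = 11.2 × 4.66 = 52.192 mm·m/s
Steady-state rate R = (F_in − F_out)/L = (112.668 − 52.192) / 74300 m = 8.139e-04 mm/s.
R = 8.139e-04 × 3600 = 2.93 mm/hr.
Over 10 h: total = 2.93 × 10 = 29.3 ≈ 29 mm.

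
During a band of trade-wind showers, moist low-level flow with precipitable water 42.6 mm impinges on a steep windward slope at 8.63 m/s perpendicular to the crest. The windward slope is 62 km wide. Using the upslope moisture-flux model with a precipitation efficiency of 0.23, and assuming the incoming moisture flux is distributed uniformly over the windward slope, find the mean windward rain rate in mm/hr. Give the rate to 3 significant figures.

Incoming column moisture flux per unit ridge length: F = V × PW = 8.63 × 42.6 = 367.638 mm·m/s.
Spread over the 62 km slope with efficiency ε = 0.23: R = ε·F/W = 0.23 × 367.638 / 62000 m = 1.364e-03 mm/s.
R = 1.364e-03 × 3600 = 4.91 mm/hr.

R ≈ 4.91 mm/hr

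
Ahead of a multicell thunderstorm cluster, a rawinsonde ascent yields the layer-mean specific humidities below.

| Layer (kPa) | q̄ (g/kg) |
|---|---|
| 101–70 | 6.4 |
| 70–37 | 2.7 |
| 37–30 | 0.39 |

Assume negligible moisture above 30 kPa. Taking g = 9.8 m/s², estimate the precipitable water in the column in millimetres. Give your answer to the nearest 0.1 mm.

Precipitable water is the column-integrated vapour mass per unit area: PW = (1/g) Σ q̄ Δp, with q in kg/kg and Δp in Pa (1 kg/m² of water = 1 mm).
Layer 101–70 kPa: Δp = 310 hPa = 31000 Pa, q̄ = 0.0064 kg/kg → 0.0064 × 31000 / 9.8 = 20.24 mm
Layer 70–37 kPa: Δp = 330 hPa = 33000 Pa, q̄ = 0.0027 kg/kg → 0.0027 × 33000 / 9.8 = 9.09 mm
Layer 37–30 kPa: Δp = 70 hPa = 7000 Pa, q̄ = 0.00039 kg/kg → 0.00039 × 7000 / 9.8 = 0.28 mm
PW = 20.24 + 9.09 + 0.28 = 29.61 ≈ 29.6 mm.

PW ≈ 29.6 mm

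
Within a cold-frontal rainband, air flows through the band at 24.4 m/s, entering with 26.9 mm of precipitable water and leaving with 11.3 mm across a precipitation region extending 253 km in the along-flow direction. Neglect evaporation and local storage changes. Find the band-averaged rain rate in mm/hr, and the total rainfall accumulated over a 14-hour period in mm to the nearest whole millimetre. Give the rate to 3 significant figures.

Column moisture flux per unit crosswind length is F = V × PW.
Inflow: F_in = 24.4 × 26.9 = 656.36 mm·m/s
Outflow: F_out = 24.4 × 11.3 = 275.72 mm·m/s
Steady-state rate R = (F_in − F_out)/L = (656.36 − 275.72) / 253000 m = 1.505e-03 mm/s.
R = 1.505e-03 × 3600 = 5.42 mm/hr.
Over 14 h: total = 5.42 × 14 = 75.88 ≈ 76 mm.

R ≈ 5.42 mm/hr; total ≈ 76 mm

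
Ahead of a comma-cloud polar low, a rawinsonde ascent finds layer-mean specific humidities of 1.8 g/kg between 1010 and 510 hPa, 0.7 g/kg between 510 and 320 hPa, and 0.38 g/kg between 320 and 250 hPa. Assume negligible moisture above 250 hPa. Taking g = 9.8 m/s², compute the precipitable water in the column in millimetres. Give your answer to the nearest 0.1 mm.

PW ≈ 10.8 mm

Precipitable water is the column-integrated vapour mass per unit area: PW = (1/g) Σ q̄ Δp, with q in kg/kg and Δp in Pa (1 kg/m² of water = 1 mm).
Layer 1010–510 hPa: Δp = 500 hPa = 50000 Pa, q̄ = 0.0018 kg/kg → 0.0018 × 50000 / 9.8 = 9.18 mm
Layer 510–320 hPa: Δp = 190 hPa = 19000 Pa, q̄ = 0.0007 kg/kg → 0.0007 × 19000 / 9.8 = 1.36 mm
Layer 320–250 hPa: Δp = 70 hPa = 7000 Pa, q̄ = 0.00038 kg/kg → 0.00038 × 7000 / 9.8 = 0.27 mm
PW = 9.18 + 1.36 + 0.27 = 10.81 ≈ 10.8 mm.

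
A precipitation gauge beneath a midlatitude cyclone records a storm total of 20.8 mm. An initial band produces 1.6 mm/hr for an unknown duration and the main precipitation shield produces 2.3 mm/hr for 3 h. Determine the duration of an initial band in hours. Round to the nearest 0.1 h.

Known phases: 2.3 × 3 = 6.9 mm.
Remaining depth = 20.8 − 6.9 = 13.9 mm.
Duration = 13.9 / 1.6 = 8.7 h.

duration ≈ 8.7 h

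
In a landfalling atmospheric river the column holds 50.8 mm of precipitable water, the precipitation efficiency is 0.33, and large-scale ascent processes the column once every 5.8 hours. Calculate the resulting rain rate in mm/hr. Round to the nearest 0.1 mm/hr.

R ≈ 2.9 mm/hr

Each overturning extracts ε × PW = 0.33 × 50.8 = 16.764 mm.
Rate = ε·PW / τ = 16.764 / 5.8 h = 2.9 mm/hr.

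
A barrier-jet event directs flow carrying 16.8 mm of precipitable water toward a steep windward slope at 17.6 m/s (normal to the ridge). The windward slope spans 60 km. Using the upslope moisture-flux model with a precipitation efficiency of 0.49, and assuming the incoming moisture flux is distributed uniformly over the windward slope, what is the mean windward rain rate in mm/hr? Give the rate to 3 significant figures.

R ≈ 8.69 mm/hr

Incoming column moisture flux per unit ridge length: F = V × PW = 17.6 × 16.8 = 295.68 mm·m/s.
Spread over the 60 km slope with efficiency ε = 0.49: R = ε·F/W = 0.49 × 295.68 / 60000 m = 2.415e-03 mm/s.
R = 2.415e-03 × 3600 = 8.69 mm/hr.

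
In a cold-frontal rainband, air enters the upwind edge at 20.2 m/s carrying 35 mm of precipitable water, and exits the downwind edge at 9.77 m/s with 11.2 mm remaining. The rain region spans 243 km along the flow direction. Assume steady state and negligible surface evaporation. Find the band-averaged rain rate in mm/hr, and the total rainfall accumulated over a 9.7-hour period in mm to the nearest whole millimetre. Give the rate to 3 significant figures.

Column moisture flux per unit crosswind length is F = V × PW.
Inflow: F_in = 20.2 × 35 = 707 mm·m/s
Outflow: F_out = 9.77 × 11.2 = 109.424 mm·m/s
Steady-state rate R = (F_in − F_out)/L = (707 − 109.424) / 243000 m = 2.459e-03 mm/s.
R = 2.459e-03 × 3600 = 8.85 mm/hr.
Over 9.7 h: total = 8.85 × 9.7 = 85.845 ≈ 86 mm.

R ≈ 8.85 mm/hr; total ≈ 86 mm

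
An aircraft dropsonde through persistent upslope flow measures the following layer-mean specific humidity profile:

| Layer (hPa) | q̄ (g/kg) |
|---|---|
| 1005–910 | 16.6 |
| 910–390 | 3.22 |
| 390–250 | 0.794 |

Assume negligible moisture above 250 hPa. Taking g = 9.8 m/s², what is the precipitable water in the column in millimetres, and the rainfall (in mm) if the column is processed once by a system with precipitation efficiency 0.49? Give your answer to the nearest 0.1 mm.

PW ≈ 34.3 mm; rainfall ≈ 16.8 mm

Precipitable water is the column-integrated vapour mass per unit area: PW = (1/g) Σ q̄ Δp, with q in kg/kg and Δp in Pa (1 kg/m² of water = 1 mm).
Layer 1005–910 hPa: Δp = 95 hPa = 9500 Pa, q̄ = 0.0166 kg/kg → 0.0166 × 9500 / 9.8 = 16.09 mm
Layer 910–390 hPa: Δp = 520 hPa = 52000 Pa, q̄ = 0.00322 kg/kg → 0.00322 × 52000 / 9.8 = 17.09 mm
Layer 390–250 hPa: Δp = 140 hPa = 14000 Pa, q̄ = 0.000794 kg/kg → 0.000794 × 14000 / 9.8 = 1.13 mm
PW = 16.09 + 17.09 + 1.13 = 34.31 ≈ 34.3 mm.
Rainfall = ε × PW = 0.49 × 34.3 = 16.8 mm.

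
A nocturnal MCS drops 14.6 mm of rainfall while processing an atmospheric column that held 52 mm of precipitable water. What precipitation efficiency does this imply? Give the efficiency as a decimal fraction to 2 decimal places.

ε ≈ 0.28

ε = rainfall / PW = 14.6 / 52 = 0.28.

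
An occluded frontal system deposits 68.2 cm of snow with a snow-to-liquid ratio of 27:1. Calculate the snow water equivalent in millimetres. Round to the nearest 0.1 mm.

SWE ≈ 25.3 mm

SWE = snow depth / ratio = 68.2 cm / 27 = 2.526 cm = 25.3 mm.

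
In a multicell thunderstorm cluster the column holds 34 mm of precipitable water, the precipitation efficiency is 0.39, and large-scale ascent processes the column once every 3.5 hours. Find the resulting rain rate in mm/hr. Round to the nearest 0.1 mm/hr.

Each overturning extracts ε × PW = 0.39 × 34 = 13.26 mm.
Rate = ε·PW / τ = 13.26 / 3.5 h = 3.8 mm/hr.

R ≈ 3.8 mm/hr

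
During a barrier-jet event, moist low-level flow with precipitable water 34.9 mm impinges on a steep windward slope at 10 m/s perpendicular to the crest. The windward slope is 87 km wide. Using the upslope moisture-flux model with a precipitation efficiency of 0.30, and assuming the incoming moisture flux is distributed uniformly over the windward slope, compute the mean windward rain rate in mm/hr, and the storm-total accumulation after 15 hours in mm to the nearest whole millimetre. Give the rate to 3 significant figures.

R ≈ 4.33 mm/hr; total ≈ 65 mm

Incoming column moisture flux per unit ridge length: F = V × PW = 10 × 34.9 = 349 mm·m/s.
Spread over the 87 km slope with efficiency ε = 0.30: R = ε·F/W = 0.30 × 349 / 87000 m = 1.203e-03 mm/s.
R = 1.203e-03 × 3600 = 4.33 mm/hr.
Over 15 h: total = 4.33 × 15 = 64.95 ≈ 65 mm.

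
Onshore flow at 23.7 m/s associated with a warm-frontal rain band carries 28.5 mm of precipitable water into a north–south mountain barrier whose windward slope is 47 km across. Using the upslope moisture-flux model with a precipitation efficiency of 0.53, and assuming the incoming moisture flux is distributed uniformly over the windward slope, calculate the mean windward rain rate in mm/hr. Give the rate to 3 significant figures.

Incoming column moisture flux per unit ridge length: F = V × PW = 23.7 × 28.5 = 675.45 mm·m/s.
Spread over the 47 km slope with efficiency ε = 0.53: R = ε·F/W = 0.53 × 675.45 / 47000 m = 7.617e-03 mm/s.
R = 7.617e-03 × 3600 = 27.4 mm/hr.

R ≈ 27.4 mm/hr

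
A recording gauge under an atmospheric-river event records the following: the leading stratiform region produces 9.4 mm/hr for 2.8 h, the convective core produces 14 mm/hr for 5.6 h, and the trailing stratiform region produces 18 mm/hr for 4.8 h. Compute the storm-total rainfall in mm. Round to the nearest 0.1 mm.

total ≈ 191.1 mm

Total = Σ Rᵢ Δtᵢ = 9.4 × 2.8 + 14 × 5.6 + 18 × 4.8
      = 26.32 + 78.4 + 86.4 = 191.1 mm.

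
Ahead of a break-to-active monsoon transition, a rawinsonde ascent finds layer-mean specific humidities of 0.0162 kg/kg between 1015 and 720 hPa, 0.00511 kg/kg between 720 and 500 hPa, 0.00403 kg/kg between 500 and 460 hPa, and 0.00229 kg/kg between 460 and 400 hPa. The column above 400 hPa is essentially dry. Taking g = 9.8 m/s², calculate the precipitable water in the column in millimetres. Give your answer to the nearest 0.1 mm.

PW ≈ 63.3 mm

Precipitable water is the column-integrated vapour mass per unit area: PW = (1/g) Σ q̄ Δp, with q in kg/kg and Δp in Pa (1 kg/m² of water = 1 mm).
Layer 1015–720 hPa: Δp = 295 hPa = 29500 Pa, q̄ = 0.0162 kg/kg → 0.0162 × 29500 / 9.8 = 48.77 mm
Layer 720–500 hPa: Δp = 220 hPa = 22000 Pa, q̄ = 0.00511 kg/kg → 0.00511 × 22000 / 9.8 = 11.47 mm
Layer 500–460 hPa: Δp = 40 hPa = 4000 Pa, q̄ = 0.00403 kg/kg → 0.00403 × 4000 / 9.8 = 1.64 mm
Layer 460–400 hPa: Δp = 60 hPa = 6000 Pa, q̄ = 0.00229 kg/kg → 0.00229 × 6000 / 9.8 = 1.40 mm
PW = 48.77 + 11.47 + 1.64 + 1.40 = 63.28 ≈ 63.3 mm.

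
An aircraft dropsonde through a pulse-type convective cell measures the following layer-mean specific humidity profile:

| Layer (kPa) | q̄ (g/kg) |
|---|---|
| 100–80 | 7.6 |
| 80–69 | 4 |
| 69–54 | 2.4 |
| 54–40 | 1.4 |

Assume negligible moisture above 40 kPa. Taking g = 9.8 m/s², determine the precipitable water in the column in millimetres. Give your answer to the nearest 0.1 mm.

PW ≈ 25.7 mm

Precipitable water is the column-integrated vapour mass per unit area: PW = (1/g) Σ q̄ Δp, with q in kg/kg and Δp in Pa (1 kg/m² of water = 1 mm).
Layer 100–80 kPa: Δp = 200 hPa = 20000 Pa, q̄ = 0.0076 kg/kg → 0.0076 × 20000 / 9.8 = 15.51 mm
Layer 80–69 kPa: Δp = 110 hPa = 11000 Pa, q̄ = 0.004 kg/kg → 0.004 × 11000 / 9.8 = 4.49 mm
Layer 69–54 kPa: Δp = 150 hPa = 15000 Pa, q̄ = 0.0024 kg/kg → 0.0024 × 15000 / 9.8 = 3.67 mm
Layer 54–40 kPa: Δp = 140 hPa = 14000 Pa, q̄ = 0.0014 kg/kg → 0.0014 × 14000 / 9.8 = 2.00 mm
PW = 15.51 + 4.49 + 3.67 + 2.00 = 25.67 ≈ 25.7 mm.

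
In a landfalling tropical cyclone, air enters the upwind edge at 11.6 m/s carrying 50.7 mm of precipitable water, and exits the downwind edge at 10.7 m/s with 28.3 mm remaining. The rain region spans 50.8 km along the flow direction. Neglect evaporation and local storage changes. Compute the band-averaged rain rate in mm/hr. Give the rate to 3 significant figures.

R ≈ 20.2 mm/hr

Column moisture flux per unit crosswind length is F = V × PW.
Inflow: F_in = 11.6 × 50.7 = 588.12 mm·m/s
Outflow: F_out = 10.7 × 28.3 = 302.81 mm·m/s
Steady-state rate R = (F_in − F_out)/L = (588.12 − 302.81) / 50800 m = 5.616e-03 mm/s.
R = 5.616e-03 × 3600 = 20.2 mm/hr.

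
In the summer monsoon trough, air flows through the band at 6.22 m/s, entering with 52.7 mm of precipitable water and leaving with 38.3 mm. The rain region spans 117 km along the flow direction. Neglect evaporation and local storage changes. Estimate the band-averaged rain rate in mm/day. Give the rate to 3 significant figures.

R ≈ 66.1 mm/day

Column moisture flux per unit crosswind length is F = V × PW.
Inflow: F_in = 6.22 × 52.7 = 327.794 mm·m/s
Outflow: F_out = 6.22 × 38.3 = 238.226 mm·m/s
Steady-state rate R = (F_in − F_out)/L = (327.794 − 238.226) / 117000 m = 7.655e-04 mm/s.
R = 7.655e-04 × 3600 × 24 = 66.1 mm/day.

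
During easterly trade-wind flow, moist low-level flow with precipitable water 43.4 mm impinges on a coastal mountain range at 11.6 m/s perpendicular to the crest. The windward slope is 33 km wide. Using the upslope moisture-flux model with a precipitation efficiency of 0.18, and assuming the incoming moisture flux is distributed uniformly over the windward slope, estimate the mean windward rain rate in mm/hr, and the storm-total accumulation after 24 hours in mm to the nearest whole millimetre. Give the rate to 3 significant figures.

Incoming column moisture flux per unit ridge length: F = V × PW = 11.6 × 43.4 = 503.44 mm·m/s.
Spread over the 33 km slope with efficiency ε = 0.18: R = ε·F/W = 0.18 × 503.44 / 33000 m = 2.746e-03 mm/s.
R = 2.746e-03 × 3600 = 9.89 mm/hr.
Over 24 h: total = 9.89 × 24 = 237.36 ≈ 237 mm.

R ≈ 9.89 mm/hr; total ≈ 237 mm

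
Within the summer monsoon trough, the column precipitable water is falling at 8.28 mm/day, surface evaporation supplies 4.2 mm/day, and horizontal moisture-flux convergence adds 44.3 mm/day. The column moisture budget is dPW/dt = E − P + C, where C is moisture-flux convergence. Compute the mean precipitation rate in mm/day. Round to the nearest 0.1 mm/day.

dPW/dt = -8.28 mm/day.
P = E + C − dPW/dt = 4.2 + (44.3) − (-8.28) = 56.8 mm/day.

P ≈ 56.8 mm/day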